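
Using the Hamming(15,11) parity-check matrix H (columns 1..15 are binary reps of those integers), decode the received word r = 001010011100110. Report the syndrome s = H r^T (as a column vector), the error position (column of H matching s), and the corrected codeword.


s = (1, 1, 1, 0)^T, error position = 14, corrected codeword c = 001010011100100

Compute s = H r^T mod 2 one row at a time:
  s_1 = 1 + 1 + 1 + 0 + 0 + 1 + 1 + 0 = 5 ≡ 1 (mod 2).
  s_2 = 0 + 1 + 0 + 0 + 0 + 1 + 1 + 0 = 3 ≡ 1 (mod 2).
  s_3 = 0 + 1 + 0 + 0 + 1 + 0 + 1 + 0 = 3 ≡ 1 (mod 2).
  s_4 = 0 + 1 + 1 + 0 + 1 + 0 + 1 + 0 = 4 ≡ 0 (mod 2).
s = (1, 1, 1, 0)^T — this equals column 14 of H (binary 1110), so error is at position 14.
Correct: flip bit 14 of r = 001010011100110 to get c = 001010011100100.


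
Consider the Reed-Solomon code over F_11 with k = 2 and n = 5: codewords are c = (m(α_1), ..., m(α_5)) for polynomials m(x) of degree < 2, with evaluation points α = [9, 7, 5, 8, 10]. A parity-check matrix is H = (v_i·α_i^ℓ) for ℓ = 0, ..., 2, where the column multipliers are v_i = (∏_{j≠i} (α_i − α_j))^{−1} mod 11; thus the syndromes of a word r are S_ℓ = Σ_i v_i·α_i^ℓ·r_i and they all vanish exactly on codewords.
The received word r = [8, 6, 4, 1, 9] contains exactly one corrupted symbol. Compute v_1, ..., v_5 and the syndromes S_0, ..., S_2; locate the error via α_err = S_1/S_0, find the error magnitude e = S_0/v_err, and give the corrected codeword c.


S = (10, 3, 2), error at position 4, error magnitude e = 5, c = [8, 6, 4, 7, 9].

Step 1: column multipliers v_i = (∏_{j≠i}(α_i − α_j))^{−1} mod 11.
  i = 1 (α = 9): (9−7)(9−5)(9−8)(9−10) = 2·4·1·(−1) = −8 ≡ 3, so v_1 = 3^{−1} = 4 (mod 11).
  i = 2 (α = 7): (7−9)(7−5)(7−8)(7−10) = (−2)·2·(−1)·(−3) = −12 ≡ 10, so v_2 = 10^{−1} = 10 (mod 11).
  i = 3 (α = 5): (5−9)(5−7)(5−8)(5−10) = (−4)·(−2)·(−3)·(−5) = 120 ≡ 10, so v_3 = 10^{−1} = 10 (mod 11).
  i = 4 (α = 8): (8−9)(8−7)(8−5)(8−10) = (−1)·1·3·(−2) = 6 ≡ 6, so v_4 = 6^{−1} = 2 (mod 11).
  i = 5 (α = 10): (10−9)(10−7)(10−5)(10−8) = 1·3·5·2 = 30 ≡ 8, so v_5 = 8^{−1} = 7 (mod 11).
  v = [4, 10, 10, 2, 7].
Step 2: syndromes of r = [8, 6, 4, 1, 9] (all sums mod 11).
  S_0 = Σ v_i r_i = 4·8 + 10·6 + 10·4 + 2·1 + 7·9 = 197 ≡ 10.
  S_1 = Σ v_i α_i r_i = 4·9·8 + 10·7·6 + 10·5·4 + 2·8·1 + 7·10·9 = 1554 ≡ 3.
  α_i^2 mod 11 = [4, 5, 3, 9, 1].
  S_2 = Σ v_i α_i^2 r_i = 4·4·8 + 10·5·6 + 10·3·4 + 2·9·1 + 7·1·9 = 629 ≡ 2.
  S = (10, 3, 2) ≠ 0, so r is not a codeword (an error is present).
Step 3: locate the error. For a single error e at position i, S_ℓ = v_i·e·α_i^ℓ, so α_err = S_1/S_0.
  S_0^{−1} = 10^{−1} = 10 (mod 11), so α_err = 3·10 = 30 ≡ 8 = α_4. Error position i = 4.
  Consistency check: S_2/S_1 = 2·4 = 8 ≡ 8 = α_err ✓ (single-error assumption holds).
Step 4: error magnitude e = S_0/v_4 = S_0·∏_{j≠4}(α_4 − α_j) = 10·6 = 60 ≡ 5 (mod 11).
Step 5: correct position 4: c_4 = r_4 − e = 1 − 5 ≡ 7 (mod 11). Hence c = [8, 6, 4, 7, 9].
  Check: interpolating c through the α_i gives m(x) = 10 + 1·x (degree < 2) with m(α_i) = c_i for every i, so c is indeed a codeword.


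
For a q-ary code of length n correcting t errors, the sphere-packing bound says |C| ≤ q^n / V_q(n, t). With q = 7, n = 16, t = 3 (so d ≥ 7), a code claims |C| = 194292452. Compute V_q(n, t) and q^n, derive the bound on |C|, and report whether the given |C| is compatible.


V_q(n, t) = 125377, q^n = 33232930569601, Hamming bound = 265064011, |C| = 194292452 ≤ bound (satisfied).

Step 1: Compute V_q(n, t) = Σ_{j=0}^3 C(n, j) (q−1)^j.
  j = 0: C(16,0)·(6)^0 = 1·1 = 1.
  j = 1: C(16,1)·(6)^1 = 16·6 = 96.
  j = 2: C(16,2)·(6)^2 = 120·36 = 4320.
  j = 3: C(16,3)·(6)^3 = 560·216 = 120960.
  V_q(n, t) = 1 + 96 + 4320 + 120960 = 125377.
Step 2: q^n = 7^16 = 33232930569601.
Step 3: Hamming bound ⌊q^n / V_q(n,t)⌋ = ⌊33232930569601/125377⌋ = 265064011.
Step 4: Compare |C| = 194292452 to 265064011: satisfied.
The claimed |C| lies below the Hamming bound.


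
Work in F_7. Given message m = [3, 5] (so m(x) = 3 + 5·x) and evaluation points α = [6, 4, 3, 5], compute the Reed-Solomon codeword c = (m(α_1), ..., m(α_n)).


c = [5, 2, 4, 0]

Message polynomial: m(x) = 3 + 5·x (mod 7).
For each evaluation point α_i, compute m(α_i) mod 7:
  α_1 = 6: Horner steps 5 → 5, so m(6) = 5.
  α_2 = 4: Horner steps 5 → 2, so m(4) = 2.
  α_3 = 3: Horner steps 5 → 4, so m(3) = 4.
  α_4 = 5: Horner steps 5 → 0, so m(5) = 0.
Codeword c = [5, 2, 4, 0] ∈ F_7^4.


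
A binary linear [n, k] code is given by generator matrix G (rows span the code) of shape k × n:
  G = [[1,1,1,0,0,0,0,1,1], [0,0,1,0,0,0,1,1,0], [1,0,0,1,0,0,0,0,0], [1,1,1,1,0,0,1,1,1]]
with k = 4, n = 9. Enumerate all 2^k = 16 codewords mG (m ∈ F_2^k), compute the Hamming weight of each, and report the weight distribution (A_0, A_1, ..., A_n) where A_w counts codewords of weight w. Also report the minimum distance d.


Weight distribution: A_0 = 1, A_2 = 4, A_3 = 3, A_4 = 3, A_5 = 4, A_7 = 1. Minimum distance d = 2.

Enumerate all 2^4 = 16 messages m ∈ F_2^4.
For each, compute codeword c = mG in F_2^9, then tally its weight.
  m = 0000 → c = 000000000, weight = 0.
  m = 1000 → c = 111000011, weight = 5.
  m = 0100 → c = 001000110, weight = 3.
  m = 1100 → c = 110000101, weight = 4.
  m = 0010 → c = 100100000, weight = 2.
  m = 1010 → c = 011100011, weight = 5.
  m = 0110 → c = 101100110, weight = 5.
  m = 1110 → c = 010100101, weight = 4.
  m = 0001 → c = 111100111, weight = 7.
  m = 1001 → c = 000100100, weight = 2.
  m = 0101 → c = 110100001, weight = 4.
  m = 1101 → c = 001100010, weight = 3.
  m = 0011 → c = 011000111, weight = 5.
  m = 1011 → c = 100000100, weight = 2.
  m = 0111 → c = 010000001, weight = 2.
  m = 1111 → c = 101000010, weight = 3.
Tally weights:
  weight 0: 1 codewords.
  weight 2: 4 codewords.
  weight 3: 3 codewords.
  weight 4: 3 codewords.
  weight 5: 4 codewords.
  weight 7: 1 codewords.
Minimum distance d = smallest w > 0 with A_w > 0 = 2.
Sanity: Σ A_w = 16 = 2^4 = 16 ✓.


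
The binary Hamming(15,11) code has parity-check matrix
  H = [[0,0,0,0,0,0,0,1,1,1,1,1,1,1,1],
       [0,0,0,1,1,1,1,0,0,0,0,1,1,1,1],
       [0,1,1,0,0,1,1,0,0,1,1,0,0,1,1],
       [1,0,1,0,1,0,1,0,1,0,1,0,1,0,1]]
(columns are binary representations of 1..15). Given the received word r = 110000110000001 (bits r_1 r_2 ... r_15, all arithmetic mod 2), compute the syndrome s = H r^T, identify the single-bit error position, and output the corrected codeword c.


s = (0, 0, 1, 1)^T, error position = 3, corrected codeword c = 111000110000001

Compute s = H r^T mod 2 one row at a time:
  s_1 = 1 + 0 + 0 + 0 + 0 + 0 + 0 + 1 = 2 ≡ 0 (mod 2).
  s_2 = 0 + 0 + 0 + 1 + 0 + 0 + 0 + 1 = 2 ≡ 0 (mod 2).
  s_3 = 1 + 0 + 0 + 1 + 0 + 0 + 0 + 1 = 3 ≡ 1 (mod 2).
  s_4 = 1 + 0 + 0 + 1 + 0 + 0 + 0 + 1 = 3 ≡ 1 (mod 2).
s = (0, 0, 1, 1)^T — this equals column 3 of H (binary 0011), so error is at position 3.
Correct: flip bit 3 of r = 110000110000001 to get c = 111000110000001.


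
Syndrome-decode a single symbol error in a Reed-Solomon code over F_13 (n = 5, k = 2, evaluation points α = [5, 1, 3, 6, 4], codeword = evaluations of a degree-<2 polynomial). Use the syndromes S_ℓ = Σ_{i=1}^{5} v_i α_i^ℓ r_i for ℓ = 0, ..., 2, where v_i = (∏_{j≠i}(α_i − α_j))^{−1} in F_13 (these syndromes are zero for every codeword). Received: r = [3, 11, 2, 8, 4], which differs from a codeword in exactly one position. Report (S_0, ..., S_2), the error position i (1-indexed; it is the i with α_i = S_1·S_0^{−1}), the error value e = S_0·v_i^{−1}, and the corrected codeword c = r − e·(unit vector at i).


S = (2, 10, 11), error at position 1, error magnitude e = 10, c = [6, 11, 2, 8, 4].

Step 1: column multipliers v_i = (∏_{j≠i}(α_i − α_j))^{−1} mod 13.
  i = 1 (α = 5): (5−1)(5−3)(5−6)(5−4) = 4·2·(−1)·1 = −8 ≡ 5, so v_1 = 5^{−1} = 8 (mod 13).
  i = 2 (α = 1): (1−5)(1−3)(1−6)(1−4) = (−4)·(−2)·(−5)·(−3) = 120 ≡ 3, so v_2 = 3^{−1} = 9 (mod 13).
  i = 3 (α = 3): (3−5)(3−1)(3−6)(3−4) = (−2)·2·(−3)·(−1) = −12 ≡ 1, so v_3 = 1^{−1} = 1 (mod 13).
  i = 4 (α = 6): (6−5)(6−1)(6−3)(6−4) = 1·5·3·2 = 30 ≡ 4, so v_4 = 4^{−1} = 10 (mod 13).
  i = 5 (α = 4): (4−5)(4−1)(4−3)(4−6) = (−1)·3·1·(−2) = 6 ≡ 6, so v_5 = 6^{−1} = 11 (mod 13).
  v = [8, 9, 1, 10, 11].
Step 2: syndromes of r = [3, 11, 2, 8, 4] (all sums mod 13).
  S_0 = Σ v_i r_i = 8·3 + 9·11 + 1·2 + 10·8 + 11·4 = 249 ≡ 2.
  S_1 = Σ v_i α_i r_i = 8·5·3 + 9·1·11 + 1·3·2 + 10·6·8 + 11·4·4 = 881 ≡ 10.
  α_i^2 mod 13 = [12, 1, 9, 10, 3].
  S_2 = Σ v_i α_i^2 r_i = 8·12·3 + 9·1·11 + 1·9·2 + 10·10·8 + 11·3·4 = 1337 ≡ 11.
  S = (2, 10, 11) ≠ 0, so r is not a codeword (an error is present).
Step 3: locate the error. For a single error e at position i, S_ℓ = v_i·e·α_i^ℓ, so α_err = S_1/S_0.
  S_0^{−1} = 2^{−1} = 7 (mod 13), so α_err = 10·7 = 70 ≡ 5 = α_1. Error position i = 1.
  Consistency check: S_2/S_1 = 11·4 = 44 ≡ 5 = α_err ✓ (single-error assumption holds).
Step 4: error magnitude e = S_0/v_1 = S_0·∏_{j≠1}(α_1 − α_j) = 2·5 = 10 ≡ 10 (mod 13).
Step 5: correct position 1: c_1 = r_1 − e = 3 − 10 ≡ 6 (mod 13). Hence c = [6, 11, 2, 8, 4].
  Check: interpolating c through the α_i gives m(x) = 9 + 2·x (degree < 2) with m(α_i) = c_i for every i, so c is indeed a codeword.


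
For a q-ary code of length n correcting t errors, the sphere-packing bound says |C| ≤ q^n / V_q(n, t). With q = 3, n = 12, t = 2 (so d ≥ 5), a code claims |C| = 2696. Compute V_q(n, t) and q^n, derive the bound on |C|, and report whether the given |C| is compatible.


V_q(n, t) = 289, q^n = 531441, Hamming bound = 1838, |C| = 2696 > bound (violated).

Step 1: Compute V_q(n, t) = Σ_{j=0}^2 C(n, j) (q−1)^j.
  j = 0: C(12,0)·(2)^0 = 1·1 = 1.
  j = 1: C(12,1)·(2)^1 = 12·2 = 24.
  j = 2: C(12,2)·(2)^2 = 66·4 = 264.
  V_q(n, t) = 1 + 24 + 264 = 289.
Step 2: q^n = 3^12 = 531441.
Step 3: Hamming bound ⌊q^n / V_q(n,t)⌋ = ⌊531441/289⌋ = 1838.
Step 4: Compare |C| = 2696 to 1838: violated.
The claimed |C| lies above the Hamming bound, so no 3-ary code of length 12 with d ≥ 5 can have 2696 codewords.


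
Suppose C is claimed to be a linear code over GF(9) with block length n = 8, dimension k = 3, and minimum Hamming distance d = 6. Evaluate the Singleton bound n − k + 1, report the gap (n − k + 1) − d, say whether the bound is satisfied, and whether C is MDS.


Singleton RHS = n − k + 1 = 6, slack = 0, bound satisfied, MDS.

Singleton bound: d ≤ n − k + 1.
Here n = 8, k = 3, so n − k + 1 = 6.
Given d = 6, check d ≤ 6: YES.
Slack = (n − k + 1) − d = 0.
The code is MDS (slack = 0).
Description: the claimed parameters are [8, 3, 6]_9; such a code would be MDS (meets Singleton bound).


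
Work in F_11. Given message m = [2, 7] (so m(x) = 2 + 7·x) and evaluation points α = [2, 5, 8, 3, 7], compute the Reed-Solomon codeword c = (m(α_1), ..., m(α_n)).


c = [5, 4, 3, 1, 7]

Message polynomial: m(x) = 2 + 7·x (mod 11).
For each evaluation point α_i, compute m(α_i) mod 11:
  α_1 = 2: Horner steps 7 → 5, so m(2) = 5.
  α_2 = 5: Horner steps 7 → 4, so m(5) = 4.
  α_3 = 8: Horner steps 7 → 3, so m(8) = 3.
  α_4 = 3: Horner steps 7 → 1, so m(3) = 1.
  α_5 = 7: Horner steps 7 → 7, so m(7) = 7.
Codeword c = [5, 4, 3, 1, 7] ∈ F_11^5.


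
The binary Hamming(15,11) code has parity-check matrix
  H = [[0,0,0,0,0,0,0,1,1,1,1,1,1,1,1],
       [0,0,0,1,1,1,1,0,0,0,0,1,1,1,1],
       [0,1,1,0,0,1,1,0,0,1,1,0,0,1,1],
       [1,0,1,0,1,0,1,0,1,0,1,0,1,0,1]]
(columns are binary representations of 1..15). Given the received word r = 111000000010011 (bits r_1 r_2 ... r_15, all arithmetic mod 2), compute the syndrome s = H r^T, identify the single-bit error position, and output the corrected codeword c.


s = (1, 0, 1, 0)^T, error position = 10, corrected codeword c = 111000000110011

Compute s = H r^T mod 2 one row at a time:
  s_1 = 0 + 0 + 0 + 1 + 0 + 0 + 1 + 1 = 3 ≡ 1 (mod 2).
  s_2 = 0 + 0 + 0 + 0 + 0 + 0 + 1 + 1 = 2 ≡ 0 (mod 2).
  s_3 = 1 + 1 + 0 + 0 + 0 + 1 + 1 + 1 = 5 ≡ 1 (mod 2).
  s_4 = 1 + 1 + 0 + 0 + 0 + 1 + 0 + 1 = 4 ≡ 0 (mod 2).
s = (1, 0, 1, 0)^T — this equals column 10 of H (binary 1010), so error is at position 10.
Correct: flip bit 10 of r = 111000000010011 to get c = 111000000110011.


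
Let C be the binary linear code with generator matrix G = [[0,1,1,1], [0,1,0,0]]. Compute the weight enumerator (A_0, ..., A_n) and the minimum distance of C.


Weight distribution: A_0 = 1, A_1 = 1, A_2 = 1, A_3 = 1. Minimum distance d = 1.

Enumerate all 2^2 = 4 messages m ∈ F_2^2.
For each, compute codeword c = mG in F_2^4, then tally its weight.
  m = 00 → c = 0000, weight = 0.
  m = 10 → c = 0111, weight = 3.
  m = 01 → c = 0100, weight = 1.
  m = 11 → c = 0011, weight = 2.
Tally weights:
  weight 0: 1 codewords.
  weight 1: 1 codewords.
  weight 2: 1 codewords.
  weight 3: 1 codewords.
Minimum distance d = smallest w > 0 with A_w > 0 = 1.
Sanity: Σ A_w = 4 = 2^2 = 4 ✓.


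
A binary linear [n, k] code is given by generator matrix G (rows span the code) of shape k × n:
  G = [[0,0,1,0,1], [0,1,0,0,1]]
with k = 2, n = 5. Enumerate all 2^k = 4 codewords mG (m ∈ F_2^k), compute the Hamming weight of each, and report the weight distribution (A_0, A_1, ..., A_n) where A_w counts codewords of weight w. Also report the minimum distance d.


Weight distribution: A_0 = 1, A_2 = 3. Minimum distance d = 2.

Enumerate all 2^2 = 4 messages m ∈ F_2^2.
For each, compute codeword c = mG in F_2^5, then tally its weight.
  m = 00 → c = 00000, weight = 0.
  m = 10 → c = 00101, weight = 2.
  m = 01 → c = 01001, weight = 2.
  m = 11 → c = 01100, weight = 2.
Tally weights:
  weight 0: 1 codewords.
  weight 2: 3 codewords.
Minimum distance d = smallest w > 0 with A_w > 0 = 2.
Sanity: Σ A_w = 4 = 2^2 = 4 ✓.


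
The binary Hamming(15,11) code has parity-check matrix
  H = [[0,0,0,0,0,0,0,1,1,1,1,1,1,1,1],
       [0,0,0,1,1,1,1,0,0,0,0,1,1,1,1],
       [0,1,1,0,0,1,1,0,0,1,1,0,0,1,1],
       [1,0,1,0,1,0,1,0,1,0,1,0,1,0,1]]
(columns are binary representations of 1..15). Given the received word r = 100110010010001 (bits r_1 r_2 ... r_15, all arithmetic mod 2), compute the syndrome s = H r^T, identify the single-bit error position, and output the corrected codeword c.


s = (1, 1, 0, 0)^T, error position = 12, corrected codeword c = 100110010011001

Compute s = H r^T mod 2 one row at a time:
  s_1 = 1 + 0 + 0 + 1 + 0 + 0 + 0 + 1 = 3 ≡ 1 (mod 2).
  s_2 = 1 + 1 + 0 + 0 + 0 + 0 + 0 + 1 = 3 ≡ 1 (mod 2).
  s_3 = 0 + 0 + 0 + 0 + 0 + 1 + 0 + 1 = 2 ≡ 0 (mod 2).
  s_4 = 1 + 0 + 1 + 0 + 0 + 1 + 0 + 1 = 4 ≡ 0 (mod 2).
s = (1, 1, 0, 0)^T — this equals column 12 of H (binary 1100), so error is at position 12.
Correct: flip bit 12 of r = 100110010010001 to get c = 100110010011001.


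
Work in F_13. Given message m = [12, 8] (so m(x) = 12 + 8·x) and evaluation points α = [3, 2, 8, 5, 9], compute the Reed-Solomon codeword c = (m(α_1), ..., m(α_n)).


c = [10, 2, 11, 0, 6]

Message polynomial: m(x) = 12 + 8·x (mod 13).
For each evaluation point α_i, compute m(α_i) mod 13:
  α_1 = 3: Horner steps 8 → 10, so m(3) = 10.
  α_2 = 2: Horner steps 8 → 2, so m(2) = 2.
  α_3 = 8: Horner steps 8 → 11, so m(8) = 11.
  α_4 = 5: Horner steps 8 → 0, so m(5) = 0.
  α_5 = 9: Horner steps 8 → 6, so m(9) = 6.
Codeword c = [10, 2, 11, 0, 6] ∈ F_13^5.


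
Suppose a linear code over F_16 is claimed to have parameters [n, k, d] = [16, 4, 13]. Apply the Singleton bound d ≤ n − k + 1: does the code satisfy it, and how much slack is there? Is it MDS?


Singleton RHS = n − k + 1 = 13, slack = 0, bound satisfied, MDS.

Singleton bound: d ≤ n − k + 1.
Here n = 16, k = 4, so n − k + 1 = 13.
Given d = 13, check d ≤ 13: YES.
Slack = (n − k + 1) − d = 0.
The code is MDS (slack = 0).
Description: the claimed parameters are [16, 4, 13]_16; such a code would be MDS (meets Singleton bound).


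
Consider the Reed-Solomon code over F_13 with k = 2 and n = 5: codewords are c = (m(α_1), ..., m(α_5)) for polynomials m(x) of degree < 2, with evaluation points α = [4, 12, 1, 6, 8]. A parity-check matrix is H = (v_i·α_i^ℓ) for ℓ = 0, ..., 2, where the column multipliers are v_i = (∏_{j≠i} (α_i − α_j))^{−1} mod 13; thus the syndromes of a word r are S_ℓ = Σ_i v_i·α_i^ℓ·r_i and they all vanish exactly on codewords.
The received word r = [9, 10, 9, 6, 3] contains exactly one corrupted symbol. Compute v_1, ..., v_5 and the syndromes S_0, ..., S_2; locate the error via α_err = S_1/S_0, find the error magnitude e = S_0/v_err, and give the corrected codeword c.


S = (12, 12, 12), error at position 3, error magnitude e = 2, c = [9, 10, 7, 6, 3].

Step 1: column multipliers v_i = (∏_{j≠i}(α_i − α_j))^{−1} mod 13.
  i = 1 (α = 4): (4−12)(4−1)(4−6)(4−8) = (−8)·3·(−2)·(−4) = −192 ≡ 3, so v_1 = 3^{−1} = 9 (mod 13).
  i = 2 (α = 12): (12−4)(12−1)(12−6)(12−8) = 8·11·6·4 = 2112 ≡ 6, so v_2 = 6^{−1} = 11 (mod 13).
  i = 3 (α = 1): (1−4)(1−12)(1−6)(1−8) = (−3)·(−11)·(−5)·(−7) = 1155 ≡ 11, so v_3 = 11^{−1} = 6 (mod 13).
  i = 4 (α = 6): (6−4)(6−12)(6−1)(6−8) = 2·(−6)·5·(−2) = 120 ≡ 3, so v_4 = 3^{−1} = 9 (mod 13).
  i = 5 (α = 8): (8−4)(8−12)(8−1)(8−6) = 4·(−4)·7·2 = −224 ≡ 10, so v_5 = 10^{−1} = 4 (mod 13).
  v = [9, 11, 6, 9, 4].
Step 2: syndromes of r = [9, 10, 9, 6, 3] (all sums mod 13).
  S_0 = Σ v_i r_i = 9·9 + 11·10 + 6·9 + 9·6 + 4·3 = 311 ≡ 12.
  S_1 = Σ v_i α_i r_i = 9·4·9 + 11·12·10 + 6·1·9 + 9·6·6 + 4·8·3 = 2118 ≡ 12.
  α_i^2 mod 13 = [3, 1, 1, 10, 12].
  S_2 = Σ v_i α_i^2 r_i = 9·3·9 + 11·1·10 + 6·1·9 + 9·10·6 + 4·12·3 = 1091 ≡ 12.
  S = (12, 12, 12) ≠ 0, so r is not a codeword (an error is present).
Step 3: locate the error. For a single error e at position i, S_ℓ = v_i·e·α_i^ℓ, so α_err = S_1/S_0.
  S_0^{−1} = 12^{−1} = 12 (mod 13), so α_err = 12·12 = 144 ≡ 1 = α_3. Error position i = 3.
  Consistency check: S_2/S_1 = 12·12 = 144 ≡ 1 = α_err ✓ (single-error assumption holds).
Step 4: error magnitude e = S_0/v_3 = S_0·∏_{j≠3}(α_3 − α_j) = 12·11 = 132 ≡ 2 (mod 13).
Step 5: correct position 3: c_3 = r_3 − e = 9 − 2 ≡ 7 (mod 13). Hence c = [9, 10, 7, 6, 3].
  Check: interpolating c through the α_i gives m(x) = 2 + 5·x (degree < 2) with m(α_i) = c_i for every i, so c is indeed a codeword.


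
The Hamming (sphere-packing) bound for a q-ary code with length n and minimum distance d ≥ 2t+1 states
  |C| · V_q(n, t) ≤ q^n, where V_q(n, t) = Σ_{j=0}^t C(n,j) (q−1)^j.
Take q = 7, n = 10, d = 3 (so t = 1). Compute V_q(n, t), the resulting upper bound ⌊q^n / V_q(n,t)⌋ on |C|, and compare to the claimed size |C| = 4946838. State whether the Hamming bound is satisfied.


V_q(n, t) = 61, q^n = 282475249, Hamming bound = 4630741, |C| = 4946838 > bound (violated).

Step 1: Compute V_q(n, t) = Σ_{j=0}^1 C(n, j) (q−1)^j.
  j = 0: C(10,0)·(6)^0 = 1·1 = 1.
  j = 1: C(10,1)·(6)^1 = 10·6 = 60.
  V_q(n, t) = 1 + 60 = 61.
Step 2: q^n = 7^10 = 282475249.
Step 3: Hamming bound ⌊q^n / V_q(n,t)⌋ = ⌊282475249/61⌋ = 4630741.
Step 4: Compare |C| = 4946838 to 4630741: violated.
The claimed |C| lies above the Hamming bound, so no 7-ary code of length 10 with d ≥ 3 can have 4946838 codewords.


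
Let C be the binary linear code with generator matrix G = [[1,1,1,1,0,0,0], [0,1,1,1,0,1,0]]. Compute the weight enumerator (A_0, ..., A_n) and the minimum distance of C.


Weight distribution: A_0 = 1, A_2 = 1, A_4 = 2. Minimum distance d = 2.

Enumerate all 2^2 = 4 messages m ∈ F_2^2.
For each, compute codeword c = mG in F_2^7, then tally its weight.
  m = 00 → c = 0000000, weight = 0.
  m = 10 → c = 1111000, weight = 4.
  m = 01 → c = 0111010, weight = 4.
  m = 11 → c = 1000010, weight = 2.
Tally weights:
  weight 0: 1 codewords.
  weight 2: 1 codewords.
  weight 4: 2 codewords.
Minimum distance d = smallest w > 0 with A_w > 0 = 2.
Sanity: Σ A_w = 4 = 2^2 = 4 ✓.


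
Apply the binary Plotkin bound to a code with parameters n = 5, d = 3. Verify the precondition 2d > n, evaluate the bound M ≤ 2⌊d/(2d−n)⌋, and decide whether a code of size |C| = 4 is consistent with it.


Plotkin bound M ≤ 6; given |C| = 4 ≤ bound (satisfied).

Check applicability: 2d = 6, n = 5.
2d − n = 1 > 0, so Plotkin applies.
Compute d/(2d−n) = 3/1 ≈ 3.0000.
⌊d/(2d−n)⌋ = 3.
Plotkin bound: M ≤ 2·3 = 6.
Given |C| = 4, check: satisfied.
This |C| is below the Plotkin bound.


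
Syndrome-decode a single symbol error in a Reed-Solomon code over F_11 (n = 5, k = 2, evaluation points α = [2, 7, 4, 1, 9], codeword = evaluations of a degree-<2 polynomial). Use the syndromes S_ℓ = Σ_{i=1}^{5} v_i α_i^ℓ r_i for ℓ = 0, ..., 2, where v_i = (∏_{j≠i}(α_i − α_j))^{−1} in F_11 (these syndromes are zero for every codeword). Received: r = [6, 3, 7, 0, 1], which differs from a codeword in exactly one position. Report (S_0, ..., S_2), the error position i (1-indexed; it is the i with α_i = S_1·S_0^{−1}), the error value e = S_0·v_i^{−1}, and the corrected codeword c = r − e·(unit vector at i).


S = (3, 5, 1), error at position 5, error magnitude e = 8, c = [6, 3, 7, 0, 4].

Step 1: column multipliers v_i = (∏_{j≠i}(α_i − α_j))^{−1} mod 11.
  i = 1 (α = 2): (2−7)(2−4)(2−1)(2−9) = (−5)·(−2)·1·(−7) = −70 ≡ 7, so v_1 = 7^{−1} = 8 (mod 11).
  i = 2 (α = 7): (7−2)(7−4)(7−1)(7−9) = 5·3·6·(−2) = −180 ≡ 7, so v_2 = 7^{−1} = 8 (mod 11).
  i = 3 (α = 4): (4−2)(4−7)(4−1)(4−9) = 2·(−3)·3·(−5) = 90 ≡ 2, so v_3 = 2^{−1} = 6 (mod 11).
  i = 4 (α = 1): (1−2)(1−7)(1−4)(1−9) = (−1)·(−6)·(−3)·(−8) = 144 ≡ 1, so v_4 = 1^{−1} = 1 (mod 11).
  i = 5 (α = 9): (9−2)(9−7)(9−4)(9−1) = 7·2·5·8 = 560 ≡ 10, so v_5 = 10^{−1} = 10 (mod 11).
  v = [8, 8, 6, 1, 10].
Step 2: syndromes of r = [6, 3, 7, 0, 1] (all sums mod 11).
  S_0 = Σ v_i r_i = 8·6 + 8·3 + 6·7 + 1·0 + 10·1 = 124 ≡ 3.
  S_1 = Σ v_i α_i r_i = 8·2·6 + 8·7·3 + 6·4·7 + 1·1·0 + 10·9·1 = 522 ≡ 5.
  α_i^2 mod 11 = [4, 5, 5, 1, 4].
  S_2 = Σ v_i α_i^2 r_i = 8·4·6 + 8·5·3 + 6·5·7 + 1·1·0 + 10·4·1 = 562 ≡ 1.
  S = (3, 5, 1) ≠ 0, so r is not a codeword (an error is present).
Step 3: locate the error. For a single error e at position i, S_ℓ = v_i·e·α_i^ℓ, so α_err = S_1/S_0.
  S_0^{−1} = 3^{−1} = 4 (mod 11), so α_err = 5·4 = 20 ≡ 9 = α_5. Error position i = 5.
  Consistency check: S_2/S_1 = 1·9 = 9 ≡ 9 = α_err ✓ (single-error assumption holds).
Step 4: error magnitude e = S_0/v_5 = S_0·∏_{j≠5}(α_5 − α_j) = 3·10 = 30 ≡ 8 (mod 11).
Step 5: correct position 5: c_5 = r_5 − e = 1 − 8 ≡ 4 (mod 11). Hence c = [6, 3, 7, 0, 4].
  Check: interpolating c through the α_i gives m(x) = 5 + 6·x (degree < 2) with m(α_i) = c_i for every i, so c is indeed a codeword.


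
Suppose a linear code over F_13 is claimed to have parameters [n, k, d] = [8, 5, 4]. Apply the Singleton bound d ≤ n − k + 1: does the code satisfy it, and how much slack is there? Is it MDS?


Singleton RHS = n − k + 1 = 4, slack = 0, bound satisfied, MDS.

Singleton bound: d ≤ n − k + 1.
Here n = 8, k = 5, so n − k + 1 = 4.
Given d = 4, check d ≤ 4: YES.
Slack = (n − k + 1) − d = 0.
The code is MDS (slack = 0).
Description: the claimed parameters are [8, 5, 4]_13; such a code would be MDS (meets Singleton bound).


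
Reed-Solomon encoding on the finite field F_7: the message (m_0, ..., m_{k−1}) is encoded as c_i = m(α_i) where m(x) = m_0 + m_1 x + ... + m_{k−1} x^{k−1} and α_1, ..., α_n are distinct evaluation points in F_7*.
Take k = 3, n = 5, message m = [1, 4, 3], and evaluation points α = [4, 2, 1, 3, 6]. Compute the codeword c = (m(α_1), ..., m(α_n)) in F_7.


c = [2, 0, 1, 5, 0]

Message polynomial: m(x) = 1 + 4·x + 3·x^2 (mod 7).
For each evaluation point α_i, compute m(α_i) mod 7:
  α_1 = 4: Horner steps 3 → 2 → 2, so m(4) = 2.
  α_2 = 2: Horner steps 3 → 3 → 0, so m(2) = 0.
  α_3 = 1: Horner steps 3 → 0 → 1, so m(1) = 1.
  α_4 = 3: Horner steps 3 → 6 → 5, so m(3) = 5.
  α_5 = 6: Horner steps 3 → 1 → 0, so m(6) = 0.
Codeword c = [2, 0, 1, 5, 0] ∈ F_7^5.


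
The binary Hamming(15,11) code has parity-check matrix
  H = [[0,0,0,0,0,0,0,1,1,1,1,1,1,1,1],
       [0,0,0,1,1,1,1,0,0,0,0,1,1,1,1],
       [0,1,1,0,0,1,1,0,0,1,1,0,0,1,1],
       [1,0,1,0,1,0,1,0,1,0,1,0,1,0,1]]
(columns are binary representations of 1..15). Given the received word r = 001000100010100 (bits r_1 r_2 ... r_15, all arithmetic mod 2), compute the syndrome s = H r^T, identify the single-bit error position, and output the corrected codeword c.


s = (0, 0, 1, 0)^T, error position = 2, corrected codeword c = 011000100010100

Compute s = H r^T mod 2 one row at a time:
  s_1 = 0 + 0 + 0 + 1 + 0 + 1 + 0 + 0 = 2 ≡ 0 (mod 2).
  s_2 = 0 + 0 + 0 + 1 + 0 + 1 + 0 + 0 = 2 ≡ 0 (mod 2).
  s_3 = 0 + 1 + 0 + 1 + 0 + 1 + 0 + 0 = 3 ≡ 1 (mod 2).
  s_4 = 0 + 1 + 0 + 1 + 0 + 1 + 1 + 0 = 4 ≡ 0 (mod 2).
s = (0, 0, 1, 0)^T — this equals column 2 of H (binary 0010), so error is at position 2.
Correct: flip bit 2 of r = 001000100010100 to get c = 011000100010100.


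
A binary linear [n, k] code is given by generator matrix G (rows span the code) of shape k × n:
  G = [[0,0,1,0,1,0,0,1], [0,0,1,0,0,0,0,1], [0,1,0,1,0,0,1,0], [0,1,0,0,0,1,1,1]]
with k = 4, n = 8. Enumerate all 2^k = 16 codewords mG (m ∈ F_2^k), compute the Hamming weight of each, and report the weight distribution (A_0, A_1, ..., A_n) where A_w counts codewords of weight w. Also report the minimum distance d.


Weight distribution: A_0 = 1, A_1 = 1, A_2 = 1, A_3 = 4, A_4 = 5, A_5 = 3, A_6 = 1. Minimum distance d = 1.

Enumerate all 2^4 = 16 messages m ∈ F_2^4.
For each, compute codeword c = mG in F_2^8, then tally its weight.
  m = 0000 → c = 00000000, weight = 0.
  m = 1000 → c = 00101001, weight = 3.
  m = 0100 → c = 00100001, weight = 2.
  m = 1100 → c = 00001000, weight = 1.
  m = 0010 → c = 01010010, weight = 3.
  m = 1010 → c = 01111011, weight = 6.
  m = 0110 → c = 01110011, weight = 5.
  m = 1110 → c = 01011010, weight = 4.
  m = 0001 → c = 01000111, weight = 4.
  m = 1001 → c = 01101110, weight = 5.
  m = 0101 → c = 01100110, weight = 4.
  m = 1101 → c = 01001111, weight = 5.
  m = 0011 → c = 00010101, weight = 3.
  m = 1011 → c = 00111100, weight = 4.
  m = 0111 → c = 00110100, weight = 3.
  m = 1111 → c = 00011101, weight = 4.
Tally weights:
  weight 0: 1 codewords.
  weight 1: 1 codewords.
  weight 2: 1 codewords.
  weight 3: 4 codewords.
  weight 4: 5 codewords.
  weight 5: 3 codewords.
  weight 6: 1 codewords.
Minimum distance d = smallest w > 0 with A_w > 0 = 1.
Sanity: Σ A_w = 16 = 2^4 = 16 ✓.


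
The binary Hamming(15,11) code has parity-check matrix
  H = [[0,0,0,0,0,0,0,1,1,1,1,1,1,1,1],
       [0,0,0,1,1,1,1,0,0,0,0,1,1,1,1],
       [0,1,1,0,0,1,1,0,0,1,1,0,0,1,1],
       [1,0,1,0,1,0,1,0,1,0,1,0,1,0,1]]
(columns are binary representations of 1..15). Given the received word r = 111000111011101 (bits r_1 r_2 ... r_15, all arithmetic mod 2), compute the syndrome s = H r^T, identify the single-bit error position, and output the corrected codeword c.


s = (0, 0, 1, 1)^T, error position = 3, corrected codeword c = 110000111011101

Compute s = H r^T mod 2 one row at a time:
  s_1 = 1 + 1 + 0 + 1 + 1 + 1 + 0 + 1 = 6 ≡ 0 (mod 2).
  s_2 = 0 + 0 + 0 + 1 + 1 + 1 + 0 + 1 = 4 ≡ 0 (mod 2).
  s_3 = 1 + 1 + 0 + 1 + 0 + 1 + 0 + 1 = 5 ≡ 1 (mod 2).
  s_4 = 1 + 1 + 0 + 1 + 1 + 1 + 1 + 1 = 7 ≡ 1 (mod 2).
s = (0, 0, 1, 1)^T — this equals column 3 of H (binary 0011), so error is at position 3.
Correct: flip bit 3 of r = 111000111011101 to get c = 110000111011101.


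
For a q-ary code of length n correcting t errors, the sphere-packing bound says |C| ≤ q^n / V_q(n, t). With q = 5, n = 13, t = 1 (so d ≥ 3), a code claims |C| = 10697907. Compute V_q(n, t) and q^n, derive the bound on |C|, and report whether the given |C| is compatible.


V_q(n, t) = 53, q^n = 1220703125, Hamming bound = 23032134, |C| = 10697907 ≤ bound (satisfied).

Step 1: Compute V_q(n, t) = Σ_{j=0}^1 C(n, j) (q−1)^j.
  j = 0: C(13,0)·(4)^0 = 1·1 = 1.
  j = 1: C(13,1)·(4)^1 = 13·4 = 52.
  V_q(n, t) = 1 + 52 = 53.
Step 2: q^n = 5^13 = 1220703125.
Step 3: Hamming bound ⌊q^n / V_q(n,t)⌋ = ⌊1220703125/53⌋ = 23032134.
Step 4: Compare |C| = 10697907 to 23032134: satisfied.
The claimed |C| lies below the Hamming bound.


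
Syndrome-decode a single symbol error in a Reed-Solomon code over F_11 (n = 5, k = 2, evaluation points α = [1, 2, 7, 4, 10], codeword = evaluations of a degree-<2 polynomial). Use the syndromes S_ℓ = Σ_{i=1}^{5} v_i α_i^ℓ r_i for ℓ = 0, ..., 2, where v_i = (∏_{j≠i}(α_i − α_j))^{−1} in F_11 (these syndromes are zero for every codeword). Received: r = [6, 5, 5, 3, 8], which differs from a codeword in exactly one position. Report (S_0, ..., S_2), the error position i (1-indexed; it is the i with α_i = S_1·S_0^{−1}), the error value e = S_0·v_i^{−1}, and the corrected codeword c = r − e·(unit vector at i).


S = (1, 7, 5), error at position 3, error magnitude e = 5, c = [6, 5, 0, 3, 8].

Step 1: column multipliers v_i = (∏_{j≠i}(α_i − α_j))^{−1} mod 11.
  i = 1 (α = 1): (1−2)(1−7)(1−4)(1−10) = (−1)·(−6)·(−3)·(−9) = 162 ≡ 8, so v_1 = 8^{−1} = 7 (mod 11).
  i = 2 (α = 2): (2−1)(2−7)(2−4)(2−10) = 1·(−5)·(−2)·(−8) = −80 ≡ 8, so v_2 = 8^{−1} = 7 (mod 11).
  i = 3 (α = 7): (7−1)(7−2)(7−4)(7−10) = 6·5·3·(−3) = −270 ≡ 5, so v_3 = 5^{−1} = 9 (mod 11).
  i = 4 (α = 4): (4−1)(4−2)(4−7)(4−10) = 3·2·(−3)·(−6) = 108 ≡ 9, so v_4 = 9^{−1} = 5 (mod 11).
  i = 5 (α = 10): (10−1)(10−2)(10−7)(10−4) = 9·8·3·6 = 1296 ≡ 9, so v_5 = 9^{−1} = 5 (mod 11).
  v = [7, 7, 9, 5, 5].
Step 2: syndromes of r = [6, 5, 5, 3, 8] (all sums mod 11).
  S_0 = Σ v_i r_i = 7·6 + 7·5 + 9·5 + 5·3 + 5·8 = 177 ≡ 1.
  S_1 = Σ v_i α_i r_i = 7·1·6 + 7·2·5 + 9·7·5 + 5·4·3 + 5·10·8 = 887 ≡ 7.
  α_i^2 mod 11 = [1, 4, 5, 5, 1].
  S_2 = Σ v_i α_i^2 r_i = 7·1·6 + 7·4·5 + 9·5·5 + 5·5·3 + 5·1·8 = 522 ≡ 5.
  S = (1, 7, 5) ≠ 0, so r is not a codeword (an error is present).
Step 3: locate the error. For a single error e at position i, S_ℓ = v_i·e·α_i^ℓ, so α_err = S_1/S_0.
  S_0^{−1} = 1^{−1} = 1 (mod 11), so α_err = 7·1 = 7 ≡ 7 = α_3. Error position i = 3.
  Consistency check: S_2/S_1 = 5·8 = 40 ≡ 7 = α_err ✓ (single-error assumption holds).
Step 4: error magnitude e = S_0/v_3 = S_0·∏_{j≠3}(α_3 − α_j) = 1·5 = 5 ≡ 5 (mod 11).
Step 5: correct position 3: c_3 = r_3 − e = 5 − 5 ≡ 0 (mod 11). Hence c = [6, 5, 0, 3, 8].
  Check: interpolating c through the α_i gives m(x) = 7 + 10·x (degree < 2) with m(α_i) = c_i for every i, so c is indeed a codeword.


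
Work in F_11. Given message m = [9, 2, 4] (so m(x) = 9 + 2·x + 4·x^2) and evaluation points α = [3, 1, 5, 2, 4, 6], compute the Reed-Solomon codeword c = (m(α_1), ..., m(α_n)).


c = [7, 4, 9, 7, 4, 0]

Message polynomial: m(x) = 9 + 2·x + 4·x^2 (mod 11).
For each evaluation point α_i, compute m(α_i) mod 11:
  α_1 = 3: Horner steps 4 → 3 → 7, so m(3) = 7.
  α_2 = 1: Horner steps 4 → 6 → 4, so m(1) = 4.
  α_3 = 5: Horner steps 4 → 0 → 9, so m(5) = 9.
  α_4 = 2: Horner steps 4 → 10 → 7, so m(2) = 7.
  α_5 = 4: Horner steps 4 → 7 → 4, so m(4) = 4.
  α_6 = 6: Horner steps 4 → 4 → 0, so m(6) = 0.
Codeword c = [7, 4, 9, 7, 4, 0] ∈ F_11^6.


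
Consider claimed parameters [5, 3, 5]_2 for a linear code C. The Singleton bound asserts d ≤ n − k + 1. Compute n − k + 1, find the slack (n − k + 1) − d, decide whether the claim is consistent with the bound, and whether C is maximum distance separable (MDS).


Singleton RHS = n − k + 1 = 3, slack = -2, bound violated (no such code; not MDS).

Singleton bound: d ≤ n − k + 1.
Here n = 5, k = 3, so n − k + 1 = 3.
Given d = 5, check d ≤ 3: NO.
Slack = (n − k + 1) − d = -2.
The slack is negative: d = 5 exceeds n − k + 1 = 3 by 2, so the Singleton bound is violated and no linear [5, 3, 5]_2 code can exist. In particular it is not MDS (MDS requires d = n − k + 1 exactly).
Description: the claimed parameters are [5, 3, 5]_2; such a code would be impossible (violates the Singleton bound).


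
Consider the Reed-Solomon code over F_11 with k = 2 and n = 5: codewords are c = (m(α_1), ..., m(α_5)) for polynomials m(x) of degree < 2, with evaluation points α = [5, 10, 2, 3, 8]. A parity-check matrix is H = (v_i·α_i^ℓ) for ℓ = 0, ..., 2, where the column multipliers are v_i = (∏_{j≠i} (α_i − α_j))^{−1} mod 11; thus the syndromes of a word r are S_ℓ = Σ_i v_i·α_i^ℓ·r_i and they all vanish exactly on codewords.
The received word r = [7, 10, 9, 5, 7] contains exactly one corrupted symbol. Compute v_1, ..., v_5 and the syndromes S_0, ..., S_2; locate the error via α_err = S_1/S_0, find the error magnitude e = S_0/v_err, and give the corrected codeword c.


S = (5, 3, 4), error at position 1, error magnitude e = 10, c = [8, 10, 9, 5, 7].

Step 1: column multipliers v_i = (∏_{j≠i}(α_i − α_j))^{−1} mod 11.
  i = 1 (α = 5): (5−10)(5−2)(5−3)(5−8) = (−5)·3·2·(−3) = 90 ≡ 2, so v_1 = 2^{−1} = 6 (mod 11).
  i = 2 (α = 10): (10−5)(10−2)(10−3)(10−8) = 5·8·7·2 = 560 ≡ 10, so v_2 = 10^{−1} = 10 (mod 11).
  i = 3 (α = 2): (2−5)(2−10)(2−3)(2−8) = (−3)·(−8)·(−1)·(−6) = 144 ≡ 1, so v_3 = 1^{−1} = 1 (mod 11).
  i = 4 (α = 3): (3−5)(3−10)(3−2)(3−8) = (−2)·(−7)·1·(−5) = −70 ≡ 7, so v_4 = 7^{−1} = 8 (mod 11).
  i = 5 (α = 8): (8−5)(8−10)(8−2)(8−3) = 3·(−2)·6·5 = −180 ≡ 7, so v_5 = 7^{−1} = 8 (mod 11).
  v = [6, 10, 1, 8, 8].
Step 2: syndromes of r = [7, 10, 9, 5, 7] (all sums mod 11).
  S_0 = Σ v_i r_i = 6·7 + 10·10 + 1·9 + 8·5 + 8·7 = 247 ≡ 5.
  S_1 = Σ v_i α_i r_i = 6·5·7 + 10·10·10 + 1·2·9 + 8·3·5 + 8·8·7 = 1796 ≡ 3.
  α_i^2 mod 11 = [3, 1, 4, 9, 9].
  S_2 = Σ v_i α_i^2 r_i = 6·3·7 + 10·1·10 + 1·4·9 + 8·9·5 + 8·9·7 = 1126 ≡ 4.
  S = (5, 3, 4) ≠ 0, so r is not a codeword (an error is present).
Step 3: locate the error. For a single error e at position i, S_ℓ = v_i·e·α_i^ℓ, so α_err = S_1/S_0.
  S_0^{−1} = 5^{−1} = 9 (mod 11), so α_err = 3·9 = 27 ≡ 5 = α_1. Error position i = 1.
  Consistency check: S_2/S_1 = 4·4 = 16 ≡ 5 = α_err ✓ (single-error assumption holds).
Step 4: error magnitude e = S_0/v_1 = S_0·∏_{j≠1}(α_1 − α_j) = 5·2 = 10 ≡ 10 (mod 11).
Step 5: correct position 1: c_1 = r_1 − e = 7 − 10 ≡ 8 (mod 11). Hence c = [8, 10, 9, 5, 7].
  Check: interpolating c through the α_i gives m(x) = 6 + 7·x (degree < 2) with m(α_i) = c_i for every i, so c is indeed a codeword.


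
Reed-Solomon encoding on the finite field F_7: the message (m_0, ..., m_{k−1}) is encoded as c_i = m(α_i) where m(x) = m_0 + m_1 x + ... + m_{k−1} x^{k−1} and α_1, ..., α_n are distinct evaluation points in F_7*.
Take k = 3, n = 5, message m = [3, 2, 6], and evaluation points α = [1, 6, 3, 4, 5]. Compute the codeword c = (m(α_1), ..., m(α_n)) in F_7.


c = [4, 0, 0, 2, 2]

Message polynomial: m(x) = 3 + 2·x + 6·x^2 (mod 7).
For each evaluation point α_i, compute m(α_i) mod 7:
  α_1 = 1: Horner steps 6 → 1 → 4, so m(1) = 4.
  α_2 = 6: Horner steps 6 → 3 → 0, so m(6) = 0.
  α_3 = 3: Horner steps 6 → 6 → 0, so m(3) = 0.
  α_4 = 4: Horner steps 6 → 5 → 2, so m(4) = 2.
  α_5 = 5: Horner steps 6 → 4 → 2, so m(5) = 2.
Codeword c = [4, 0, 0, 2, 2] ∈ F_7^5.


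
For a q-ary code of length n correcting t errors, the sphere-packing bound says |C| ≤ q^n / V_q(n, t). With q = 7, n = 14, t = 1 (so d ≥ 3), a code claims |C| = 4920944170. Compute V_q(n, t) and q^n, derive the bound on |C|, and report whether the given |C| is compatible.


V_q(n, t) = 85, q^n = 678223072849, Hamming bound = 7979094974, |C| = 4920944170 ≤ bound (satisfied).

Step 1: Compute V_q(n, t) = Σ_{j=0}^1 C(n, j) (q−1)^j.
  j = 0: C(14,0)·(6)^0 = 1·1 = 1.
  j = 1: C(14,1)·(6)^1 = 14·6 = 84.
  V_q(n, t) = 1 + 84 = 85.
Step 2: q^n = 7^14 = 678223072849.
Step 3: Hamming bound ⌊q^n / V_q(n,t)⌋ = ⌊678223072849/85⌋ = 7979094974.
Step 4: Compare |C| = 4920944170 to 7979094974: satisfied.
The claimed |C| lies below the Hamming bound.


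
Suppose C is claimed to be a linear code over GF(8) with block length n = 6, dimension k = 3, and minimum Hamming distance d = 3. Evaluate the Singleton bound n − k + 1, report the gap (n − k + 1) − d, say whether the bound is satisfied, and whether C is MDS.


Singleton RHS = n − k + 1 = 4, slack = 1, bound satisfied, not MDS.

Singleton bound: d ≤ n − k + 1.
Here n = 6, k = 3, so n − k + 1 = 4.
Given d = 3, check d ≤ 4: YES.
Slack = (n − k + 1) − d = 1.
The code is NOT MDS (slack = 1 > 0).
Description: the claimed parameters are [6, 3, 3]_8; such a code would be non-MDS.


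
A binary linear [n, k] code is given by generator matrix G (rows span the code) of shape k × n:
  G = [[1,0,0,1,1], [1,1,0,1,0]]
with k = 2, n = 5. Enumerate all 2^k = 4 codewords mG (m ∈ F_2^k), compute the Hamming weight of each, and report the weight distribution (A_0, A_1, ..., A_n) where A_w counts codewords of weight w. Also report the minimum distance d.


Weight distribution: A_0 = 1, A_2 = 1, A_3 = 2. Minimum distance d = 2.

Enumerate all 2^2 = 4 messages m ∈ F_2^2.
For each, compute codeword c = mG in F_2^5, then tally its weight.
  m = 00 → c = 00000, weight = 0.
  m = 10 → c = 10011, weight = 3.
  m = 01 → c = 11010, weight = 3.
  m = 11 → c = 01001, weight = 2.
Tally weights:
  weight 0: 1 codewords.
  weight 2: 1 codewords.
  weight 3: 2 codewords.
Minimum distance d = smallest w > 0 with A_w > 0 = 2.
Sanity: Σ A_w = 4 = 2^2 = 4 ✓.


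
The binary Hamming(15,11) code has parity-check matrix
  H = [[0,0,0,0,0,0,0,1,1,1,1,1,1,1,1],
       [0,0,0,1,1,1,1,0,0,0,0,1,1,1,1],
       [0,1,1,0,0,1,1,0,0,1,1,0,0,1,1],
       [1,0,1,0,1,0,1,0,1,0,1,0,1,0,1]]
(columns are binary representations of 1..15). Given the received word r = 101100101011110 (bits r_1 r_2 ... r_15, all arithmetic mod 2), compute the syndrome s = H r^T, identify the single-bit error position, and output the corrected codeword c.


s = (1, 1, 0, 0)^T, error position = 12, corrected codeword c = 101100101010110

Compute s = H r^T mod 2 one row at a time:
  s_1 = 0 + 1 + 0 + 1 + 1 + 1 + 1 + 0 = 5 ≡ 1 (mod 2).
  s_2 = 1 + 0 + 0 + 1 + 1 + 1 + 1 + 0 = 5 ≡ 1 (mod 2).
  s_3 = 0 + 1 + 0 + 1 + 0 + 1 + 1 + 0 = 4 ≡ 0 (mod 2).
  s_4 = 1 + 1 + 0 + 1 + 1 + 1 + 1 + 0 = 6 ≡ 0 (mod 2).
s = (1, 1, 0, 0)^T — this equals column 12 of H (binary 1100), so error is at position 12.
Correct: flip bit 12 of r = 101100101011110 to get c = 101100101010110.


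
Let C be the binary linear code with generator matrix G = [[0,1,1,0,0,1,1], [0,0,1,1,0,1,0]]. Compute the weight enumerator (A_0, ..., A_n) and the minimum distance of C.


Weight distribution: A_0 = 1, A_3 = 2, A_4 = 1. Minimum distance d = 3.

Enumerate all 2^2 = 4 messages m ∈ F_2^2.
For each, compute codeword c = mG in F_2^7, then tally its weight.
  m = 00 → c = 0000000, weight = 0.
  m = 10 → c = 0110011, weight = 4.
  m = 01 → c = 0011010, weight = 3.
  m = 11 → c = 0101001, weight = 3.
Tally weights:
  weight 0: 1 codewords.
  weight 3: 2 codewords.
  weight 4: 1 codewords.
Minimum distance d = smallest w > 0 with A_w > 0 = 3.
Sanity: Σ A_w = 4 = 2^2 = 4 ✓.


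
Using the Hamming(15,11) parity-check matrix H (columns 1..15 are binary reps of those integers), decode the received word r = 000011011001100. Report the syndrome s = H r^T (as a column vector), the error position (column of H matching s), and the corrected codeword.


s = (0, 0, 1, 1)^T, error position = 3, corrected codeword c = 001011011001100

Compute s = H r^T mod 2 one row at a time:
  s_1 = 1 + 1 + 0 + 0 + 1 + 1 + 0 + 0 = 4 ≡ 0 (mod 2).
  s_2 = 0 + 1 + 1 + 0 + 1 + 1 + 0 + 0 = 4 ≡ 0 (mod 2).
  s_3 = 0 + 0 + 1 + 0 + 0 + 0 + 0 + 0 = 1 ≡ 1 (mod 2).
  s_4 = 0 + 0 + 1 + 0 + 1 + 0 + 1 + 0 = 3 ≡ 1 (mod 2).
s = (0, 0, 1, 1)^T — this equals column 3 of H (binary 0011), so error is at position 3.
Correct: flip bit 3 of r = 000011011001100 to get c = 001011011001100.
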